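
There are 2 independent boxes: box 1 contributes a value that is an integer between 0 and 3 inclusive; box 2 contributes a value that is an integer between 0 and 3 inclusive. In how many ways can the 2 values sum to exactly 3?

4

The generating function for the choices is (1 + z + z² + z³)·(1 + z + z² + z³); the count is [z³].
(1 + z + z² + z³) has coefficients 1,1,1,1 for degrees 0…3.
(1 + z + z² + z³) has coefficients 1,1,1,1 for degrees 0…3.
[z³] = 1·1 + 1·1 + 1·1 + 1·1 = 4.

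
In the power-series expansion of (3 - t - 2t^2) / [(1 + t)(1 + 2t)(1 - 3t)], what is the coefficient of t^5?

The denominator gives the recurrence a_n = 7a_(n−2) + 6a_(n−3) for n ≥ 3; the numerator fixes a_0 = 3, a_1 = -1, a_2 = 19.
Iterating: 3, -1, 19, 11, 127, 191, so a_5 = 191.

191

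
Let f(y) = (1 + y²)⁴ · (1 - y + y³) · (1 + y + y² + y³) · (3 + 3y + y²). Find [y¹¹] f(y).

(1 + y²)⁴ has coefficients 1,0,4,0,6,0,4,0,1 for degrees 0…8.
(1 - y + y³) has coefficients 1,-1,0,1,0,0,0,0,0,0,0,0 for degrees 0…11.
Multiplying by (1 + y + y² + y³) gives running coefficients 1,0,0,1,0,1,1,0,0,0,0,0 for degrees 0…11.
Finally multiplying by (3 + 3y + y²), the product of all factors after the first has coefficients 3,3,1,3,3,4,6,4,1,0,0,0 for degrees 0…11.
[y¹¹] = 1·0 + 4·0 + 6·4 + 4·4 + 1·3 = 43.

43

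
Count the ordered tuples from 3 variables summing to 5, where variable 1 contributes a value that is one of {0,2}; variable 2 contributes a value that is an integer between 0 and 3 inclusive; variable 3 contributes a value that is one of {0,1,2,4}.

5

The generating function for the choices is (1 + z^2)·(1 + z + z^2 + z^3)·(1 + z + z^2 + z^4); the count is [z^5].
(1 + z^2) has coefficients 1,0,1 for degrees 0…2.
(1 + z + z^2 + z^3) has coefficients 1,1,1,1,0,0 for degrees 0…5.
Finally multiplying by (1 + z + z^2 + z^4), the product of all factors after the first has coefficients 1,2,3,3,3,2 for degrees 0…5.
[z^5] = 1·2 + 1·3 = 5.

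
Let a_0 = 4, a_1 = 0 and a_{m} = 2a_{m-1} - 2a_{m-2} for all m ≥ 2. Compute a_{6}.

The ordinary generating function has denominator 1 - 2z + 2z^2.
Iterating the recurrence: a_0,…,a_{6} = 4, 0, -8, -16, -16, 0, 32.

32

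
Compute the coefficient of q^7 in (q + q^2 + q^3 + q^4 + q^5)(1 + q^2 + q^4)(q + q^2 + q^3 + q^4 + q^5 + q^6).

11

(q + q^2 + q^3 + q^4 + q^5) has coefficients 0,1,1,1,1,1 for degrees 0…5.
(1 + q^2 + q^4) has coefficients 1,0,1,0,1,0,0,0 for degrees 0…7.
Finally multiplying by (q + q^2 + q^3 + q^4 + q^5 + q^6), the product of all factors after the first has coefficients 0,1,1,2,2,3,3,2 for degrees 0…7.
[q^7] = 1·3 + 1·3 + 1·2 + 1·2 + 1·1 = 11.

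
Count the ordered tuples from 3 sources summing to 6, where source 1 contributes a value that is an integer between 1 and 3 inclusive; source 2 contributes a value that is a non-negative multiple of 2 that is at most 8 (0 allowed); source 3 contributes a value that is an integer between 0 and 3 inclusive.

The generating function for the choices is (x + x^2 + x^3)·(1 + x^2 + x^4 + x^6 + x^8)·(1 + x + x^2 + x^3); the count is [x^6].
(x + x^2 + x^3) has coefficients 0,1,1,1 for degrees 0…3.
(1 + x^2 + x^4 + x^6 + x^8) has coefficients 1,0,1,0,1,0,1 for degrees 0…6.
Finally multiplying by (1 + x + x^2 + x^3), the product of all factors after the first has coefficients 1,1,2,2,2,2,2 for degrees 0…6.
[x^6] = 1·2 + 1·2 + 1·2 = 6.

6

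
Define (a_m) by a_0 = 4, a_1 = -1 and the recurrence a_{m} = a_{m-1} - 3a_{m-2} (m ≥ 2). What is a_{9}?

494

The ordinary generating function has denominator 1 - x + 3x^2.
Iterating the recurrence: a_0,…,a_{9} = 4, -1, -13, -10, 29, 59, -28, -205, -121, 494.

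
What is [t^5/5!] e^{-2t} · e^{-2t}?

-1024

The EGF product rule gives c_5 = Σ_{k_1+k_2=5} C(5; k_1,k_2) · ∏ g_i(k_i), where e^{-2t} gives (-2)^k; e^{-2t} gives (-2)^k.
g_1(k) for k = 0…5: 1, -2, 4, -8, 16, -32.
g_2(k) for k = 0…5: 1, -2, 4, -8, 16, -32.
c_5 = Σ_k C(5,k)·g_1(k)·g_2(5−k) = 1·1·(-32) + 5·(-2)·16 + 10·4·(-8) + 10·(-8)·4 + 5·16·(-2) + 1·(-32)·1 = −32 − 160 − 320 − 320 − 160 − 32 = -1024.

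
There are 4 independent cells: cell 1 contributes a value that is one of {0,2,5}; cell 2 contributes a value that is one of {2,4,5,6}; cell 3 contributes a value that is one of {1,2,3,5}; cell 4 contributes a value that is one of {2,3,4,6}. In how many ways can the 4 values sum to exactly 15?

The generating function for the choices is (1 + z^2 + z^5)·(z^2 + z^4 + z^5 + z^6)·(z + z^2 + z^3 + z^5)·(z^2 + z^3 + z^4 + z^6); the count is [z^15].
(1 + z^2 + z^5) has coefficients 1,0,1,0,0,1 for degrees 0…5.
(z^2 + z^4 + z^5 + z^6) has coefficients 0,0,1,0,1,1,1,0,0,0,0,0,0,0,0,0 for degrees 0…15.
Multiplying by (z + z^2 + z^3 + z^5) gives running coefficients 0,0,0,1,1,2,2,4,2,2,1,1,0,0,0,0 for degrees 0…15.
Finally multiplying by (z^2 + z^3 + z^4 + z^6), the product of all factors after the first has coefficients 0,0,0,0,0,1,2,4,5,9,9,10,7,8,4,3 for degrees 0…15.
[z^15] = 1·3 + 1·8 + 1·9 = 20.

20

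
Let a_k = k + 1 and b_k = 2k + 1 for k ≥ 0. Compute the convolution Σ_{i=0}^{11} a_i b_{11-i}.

The convolution is the t^11 coefficient of A(t)B(t).
Σ = 1·23 + 2·21 + 3·19 + 4·17 + 5·15 + 6·13 + 7·11 + 8·9 + 9·7 + 10·5 + 11·3 + 12·1 = 650.

650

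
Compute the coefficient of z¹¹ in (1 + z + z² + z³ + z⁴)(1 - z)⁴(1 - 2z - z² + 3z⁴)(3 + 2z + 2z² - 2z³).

-23

(1 + z + z² + z³ + z⁴) has coefficients 1,1,1,1,1 for degrees 0…4.
(1 - z)⁴ has coefficients 1,-4,6,-4,1,0,0,0,0,0,0,0 for degrees 0…11.
Multiplying by (1 - 2z - z² + 3z⁴) gives running coefficients 1,-6,13,-12,6,-10,17,-12,3,0,0,0 for degrees 0…11.
Finally multiplying by (3 + 2z + 2z² - 2z³), the product of all factors after the first has coefficients 3,-16,29,-24,32,-68,67,-34,39,-52,30,-6 for degrees 0…11.
[z¹¹] = 1·(-6) + 1·30 + 1·(-52) + 1·39 + 1·(-34) = -23.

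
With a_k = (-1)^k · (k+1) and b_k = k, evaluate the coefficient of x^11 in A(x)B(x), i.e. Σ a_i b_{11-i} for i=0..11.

6

This is [x^11] in the product of the two ordinary generating functions.
Σ = 1·11 − 2·10 + 3·9 − 4·8 + 5·7 − 6·6 + 7·5 − 8·4 + 9·3 − 10·2 + 11·1 − 12·0 = 6.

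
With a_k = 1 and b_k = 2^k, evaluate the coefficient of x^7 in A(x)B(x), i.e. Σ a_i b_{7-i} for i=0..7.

255

This is [x^7] in the product of the two ordinary generating functions.
Σ = 1·128 + 1·64 + 1·32 + 1·16 + 1·8 + 1·4 + 1·2 + 1·1 = 255.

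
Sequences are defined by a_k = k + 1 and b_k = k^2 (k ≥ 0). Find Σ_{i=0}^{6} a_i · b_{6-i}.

196

This is [x^6] in the product of the two ordinary generating functions.
Σ = 1·36 + 2·25 + 3·16 + 4·9 + 5·4 + 6·1 + 7·0 = 196.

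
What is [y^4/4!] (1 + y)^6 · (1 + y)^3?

3024

The EGF product rule gives c_4 = Σ_{k_1+k_2=4} C(4; k_1,k_2) · ∏ g_i(k_i), where (1+y)^6 gives the falling factorial (6)_k; (1+y)^3 gives the falling factorial (3)_k.
g_1(k) for k = 0…4: 1, 6, 30, 120, 360.
g_2(k) for k = 0…4: 1, 3, 6, 6, 0.
c_4 = Σ_k C(4,k)·g_1(k)·g_2(4−k) = 4·6·6 + 6·30·6 + 4·120·3 + 1·360·1 = 144 + 1080 + 1440 + 360 = 3024.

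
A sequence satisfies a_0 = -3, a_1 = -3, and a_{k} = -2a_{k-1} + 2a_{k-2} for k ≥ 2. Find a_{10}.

The ordinary generating function has denominator 1 + 2y - 2y^2.
Iterating the recurrence: a_0,…,a_{10} = -3, -3, 0, -6, 12, -36, 96, -264, 720, -1968, 5376.

5376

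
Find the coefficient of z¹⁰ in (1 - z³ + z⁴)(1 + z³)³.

(1 - z³ + z⁴) has coefficients 1,0,0,-1,1 for degrees 0…4.
(1 + z³)³ has coefficients 1,0,0,3,0,0,3,0,0,1,0 for degrees 0…10.
[z¹⁰] = 1·0 − 1·0 + 1·3 = 3.

3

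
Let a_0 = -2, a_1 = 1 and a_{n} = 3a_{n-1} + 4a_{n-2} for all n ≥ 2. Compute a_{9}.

The ordinary generating function has denominator 1 - 3q - 4q^2.
Iterating the recurrence: a_0,…,a_{9} = -2, 1, -5, -11, -53, -203, -821, -3275, -13109, -52427.

-52427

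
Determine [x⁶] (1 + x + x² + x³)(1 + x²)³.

(1 + x + x² + x³) has coefficients 1,1,1,1 for degrees 0…3.
(1 + x²)³ has coefficients 1,0,3,0,3,0,1 for degrees 0…6.
[x⁶] = 1·1 + 1·0 + 1·3 + 1·0 = 4.

4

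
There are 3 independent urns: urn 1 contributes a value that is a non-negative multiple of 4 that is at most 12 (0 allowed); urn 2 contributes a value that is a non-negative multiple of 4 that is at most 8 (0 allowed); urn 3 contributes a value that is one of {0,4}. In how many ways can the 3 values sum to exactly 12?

The generating function for the choices is (1 + x^4 + x^8 + x^12)·(1 + x^4 + x^8)·(1 + x^4); the count is [x^12].
(1 + x^4 + x^8 + x^12) has coefficients 1,0,0,0,1,0,0,0,1,0,0,0,1 for degrees 0…12.
(1 + x^4 + x^8) has coefficients 1,0,0,0,1,0,0,0,1,0,0,0,0 for degrees 0…12.
Finally multiplying by (1 + x^4), the product of all factors after the first has coefficients 1,0,0,0,2,0,0,0,2,0,0,0,1 for degrees 0…12.
[x^12] = 1·1 + 1·2 + 1·2 + 1·1 = 6.

6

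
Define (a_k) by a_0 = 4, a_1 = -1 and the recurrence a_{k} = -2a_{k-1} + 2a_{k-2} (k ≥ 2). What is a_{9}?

-9616

The ordinary generating function has denominator 1 + 2x - 2x^2.
Iterating the recurrence: a_0,…,a_{9} = 4, -1, 10, -22, 64, -172, 472, -1288, 3520, -9616.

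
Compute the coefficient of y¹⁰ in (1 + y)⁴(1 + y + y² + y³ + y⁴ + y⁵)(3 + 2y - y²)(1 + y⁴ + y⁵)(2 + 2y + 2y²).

(1 + y)⁴ has coefficients 1,4,6,4,1 for degrees 0…4.
(1 + y + y² + y³ + y⁴ + y⁵) has coefficients 1,1,1,1,1,1,0,0,0,0,0 for degrees 0…10.
Multiplying by (3 + 2y - y²) gives running coefficients 3,5,4,4,4,4,1,-1,0,0,0 for degrees 0…10.
Multiplying by (1 + y⁴ + y⁵) gives running coefficients 3,5,4,4,7,12,10,7,8,8,5 for degrees 0…10.
Finally multiplying by (2 + 2y + 2y²), the product of all factors after the first has coefficients 6,16,24,26,30,46,58,58,50,46,42 for degrees 0…10.
[y¹⁰] = 1·42 + 4·46 + 6·50 + 4·58 + 1·58 = 816.

816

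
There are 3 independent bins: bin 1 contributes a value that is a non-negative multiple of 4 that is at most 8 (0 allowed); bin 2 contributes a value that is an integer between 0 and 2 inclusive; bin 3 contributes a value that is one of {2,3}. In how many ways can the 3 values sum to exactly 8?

The generating function for the choices is (1 + t⁴ + t⁸)·(1 + t + t²)·(t² + t³); the count is [t⁸].
(1 + t⁴ + t⁸) has coefficients 1,0,0,0,1,0,0,0,1 for degrees 0…8.
(1 + t + t²) has coefficients 1,1,1,0,0,0,0,0,0 for degrees 0…8.
Finally multiplying by (t² + t³), the product of all factors after the first has coefficients 0,0,1,2,2,1,0,0,0 for degrees 0…8.
[t⁸] = 1·0 + 1·2 + 1·0 = 2.

2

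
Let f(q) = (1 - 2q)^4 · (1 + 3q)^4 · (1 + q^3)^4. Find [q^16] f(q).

-3311

(1 - 2q)^4 has coefficients 1,-8,24,-32,16 for degrees 0…4.
(1 + 3q)^4 has coefficients 1,12,54,108,81,0,0,0,0,0,0,0,0,0,0,0,0 for degrees 0…16.
Finally multiplying by (1 + q^3)^4, the product of all factors after the first has coefficients 1,12,54,112,129,216,438,396,324,652,534,216,433,336,54,108,81 for degrees 0…16.
[q^16] = 1·81 − 8·108 + 24·54 − 32·336 + 16·433 = -3311.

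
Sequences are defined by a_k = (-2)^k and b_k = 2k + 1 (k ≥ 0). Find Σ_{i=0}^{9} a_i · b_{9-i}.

-107

This is [x^9] in the product of the two ordinary generating functions.
Σ = 1·19 − 2·17 + 4·15 − 8·13 + 16·11 − 32·9 + 64·7 − 128·5 + 256·3 − 512·1 = -107.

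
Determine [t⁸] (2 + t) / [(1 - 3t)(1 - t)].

22962

Partial fractions give a closed form: a_n = (7/2)·3^n + (-3/2)·1^n.
At n = 8: a_8 = 22962.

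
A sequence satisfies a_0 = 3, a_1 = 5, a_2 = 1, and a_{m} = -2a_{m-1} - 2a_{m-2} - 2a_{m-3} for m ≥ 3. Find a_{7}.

-52

The ordinary generating function has denominator 1 + 2x + 2x^2 + 2x^3.
Iterating the recurrence: a_0,…,a_{7} = 3, 5, 1, -18, 24, -14, 16, -52.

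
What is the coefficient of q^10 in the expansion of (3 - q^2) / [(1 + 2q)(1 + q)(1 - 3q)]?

Partial fractions give a closed form: a_n = (11/5)·(-2)^n + (-1/2)·(-1)^n + (13/10)·3^n.
At n = 10: a_10 = 79016.

79016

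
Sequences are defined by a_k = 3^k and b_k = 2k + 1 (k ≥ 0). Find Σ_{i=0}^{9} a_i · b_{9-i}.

Write out a_i and b_{9-i} for i = 0,…,9 and sum the products.
Σ = 1·19 + 3·17 + 9·15 + 27·13 + 81·11 + 243·9 + 729·7 + 2187·5 + 6561·3 + 19683·1 = 59038.

59038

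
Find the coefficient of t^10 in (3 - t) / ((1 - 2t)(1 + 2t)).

3072

The denominator gives the recurrence a_n = 4a_(n−2) for n ≥ 3; the numerator fixes a_0 = 3, a_1 = -1, a_2 = 12.
Iterating: 3, -1, 12, -4, 48, -16, 192, -64, 768, -256, 3072, so a_10 = 3072.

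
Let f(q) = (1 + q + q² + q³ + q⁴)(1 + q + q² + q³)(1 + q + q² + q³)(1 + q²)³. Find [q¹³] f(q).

19

(1 + q + q² + q³ + q⁴) has coefficients 1,1,1,1,1 for degrees 0…4.
(1 + q + q² + q³) has coefficients 1,1,1,1,0,0,0,0,0,0,0,0,0,0 for degrees 0…13.
Multiplying by (1 + q + q² + q³) gives running coefficients 1,2,3,4,3,2,1,0,0,0,0,0,0,0 for degrees 0…13.
Finally multiplying by (1 + q²)³, the product of all factors after the first has coefficients 1,2,6,10,15,20,20,20,15,10,6,2,1,0 for degrees 0…13.
[q¹³] = 1·0 + 1·1 + 1·2 + 1·6 + 1·10 = 19.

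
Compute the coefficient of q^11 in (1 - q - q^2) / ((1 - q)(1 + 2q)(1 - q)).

-1141

The denominator gives the recurrence a_n = 3a_(n−2) − 2a_(n−3) for n ≥ 3; the numerator fixes a_0 = 1, a_1 = -1, a_2 = 2.
Iterating: 1, -1, 2, -5, 8, -19, 34, -73, 140, -287, 566, -1141, so a_11 = -1141.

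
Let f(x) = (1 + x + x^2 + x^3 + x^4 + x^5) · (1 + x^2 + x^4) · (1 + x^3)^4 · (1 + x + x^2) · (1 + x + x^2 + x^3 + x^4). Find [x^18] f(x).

236

(1 + x + x^2 + x^3 + x^4 + x^5) has coefficients 1,1,1,1,1,1 for degrees 0…5.
(1 + x^2 + x^4) has coefficients 1,0,1,0,1,0,0,0,0,0,0,0,0,0,0,0,0,0,0 for degrees 0…18.
Multiplying by (1 + x^3)^4 gives running coefficients 1,0,1,4,1,4,6,4,6,4,6,4,1,4,1,0,1,0,0 for degrees 0…18.
Multiplying by (1 + x + x^2) gives running coefficients 1,1,2,5,6,9,11,14,16,14,16,14,11,9,6,5,2,1,1 for degrees 0…18.
Finally multiplying by (1 + x + x^2 + x^3 + x^4), the product of all factors after the first has coefficients 1,2,4,9,15,23,33,45,56,64,71,74,71,64,56,45,33,23,15 for degrees 0…18.
[x^18] = 1·15 + 1·23 + 1·33 + 1·45 + 1·56 + 1·64 = 236.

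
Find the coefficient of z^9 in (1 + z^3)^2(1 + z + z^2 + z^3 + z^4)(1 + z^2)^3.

(1 + z^3)^2 has coefficients 1,0,0,2,0,0,1 for degrees 0…6.
(1 + z + z^2 + z^3 + z^4) has coefficients 1,1,1,1,1,0,0,0,0,0 for degrees 0…9.
Finally multiplying by (1 + z^2)^3, the product of all factors after the first has coefficients 1,1,4,4,7,6,7,4,4,1 for degrees 0…9.
[z^9] = 1·1 + 2·7 + 1·4 = 19.

19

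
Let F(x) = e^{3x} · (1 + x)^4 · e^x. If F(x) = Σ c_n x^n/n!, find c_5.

18144

The EGF product rule gives c_5 = Σ_{k_1+k_2+k_3=5} C(5; k_1,k_2,k_3) · ∏ g_i(k_i), where e^{3x} gives (3)^k; (1+x)^4 gives the falling factorial (4)_k; e^x gives (1)^k.
g_1(k) for k = 0…5: 1, 3, 9, 27, 81, 243.
g_2(k) for k = 0…5: 1, 4, 12, 24, 24, 0.
g_3(k) for k = 0…5: 1, 1, 1, 1, 1, 1.
First combine the last two factors: h(k) = Σ_j C(k,j)·g_2(j)·g_3(k−j) for k = 0…5: 1, 5, 21, 73, 209, 501.
c_5 = Σ_k C(5,k)·g_1(k)·h(5−k) = 1·1·501 + 5·3·209 + 10·9·73 + 10·27·21 + 5·81·5 + 1·243·1 = 501 + 3135 + 6570 + 5670 + 2025 + 243 = 18144.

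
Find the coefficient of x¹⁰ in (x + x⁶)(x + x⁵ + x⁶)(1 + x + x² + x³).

2

(x + x⁶) has coefficients 0,1,0,0,0,0,1 for degrees 0…6.
(x + x⁵ + x⁶) has coefficients 0,1,0,0,0,1,1,0,0,0,0 for degrees 0…10.
Finally multiplying by (1 + x + x² + x³), the product of all factors after the first has coefficients 0,1,1,1,1,1,2,2,2,1,0 for degrees 0…10.
[x¹⁰] = 1·1 + 1·1 = 2.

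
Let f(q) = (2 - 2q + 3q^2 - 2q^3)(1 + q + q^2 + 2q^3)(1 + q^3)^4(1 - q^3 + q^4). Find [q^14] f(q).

(2 - 2q + 3q^2 - 2q^3) has coefficients 2,-2,3,-2 for degrees 0…3.
(1 + q + q^2 + 2q^3) has coefficients 1,1,1,2,0,0,0,0,0,0,0,0,0,0,0 for degrees 0…14.
Multiplying by (1 + q^3)^4 gives running coefficients 1,1,1,6,4,4,14,6,6,16,4,4,9,1,1 for degrees 0…14.
Finally multiplying by (1 - q^3 + q^4), the product of all factors after the first has coefficients 1,1,1,5,4,4,9,8,6,6,12,4,-1,13,1 for degrees 0…14.
[q^14] = 2·1 − 2·13 + 3·(-1) − 2·4 = -35.

-35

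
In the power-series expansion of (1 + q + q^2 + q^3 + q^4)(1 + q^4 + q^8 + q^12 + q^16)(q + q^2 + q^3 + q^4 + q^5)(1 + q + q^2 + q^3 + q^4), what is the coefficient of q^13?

(1 + q + q^2 + q^3 + q^4) has coefficients 1,1,1,1,1 for degrees 0…4.
(1 + q^4 + q^8 + q^12 + q^16) has coefficients 1,0,0,0,1,0,0,0,1,0,0,0,1,0 for degrees 0…13.
Multiplying by (q + q^2 + q^3 + q^4 + q^5) gives running coefficients 0,1,1,1,1,2,1,1,1,2,1,1,1,2 for degrees 0…13.
Finally multiplying by (1 + q + q^2 + q^3 + q^4), the product of all factors after the first has coefficients 0,1,2,3,4,6,6,6,6,7,6,6,6,7 for degrees 0…13.
[q^13] = 1·7 + 1·6 + 1·6 + 1·6 + 1·7 = 32.

32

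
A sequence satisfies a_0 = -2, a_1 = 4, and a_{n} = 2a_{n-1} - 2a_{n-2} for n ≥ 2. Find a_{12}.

128

The ordinary generating function has denominator 1 - 2z + 2z^2.
Iterating the recurrence: a_0,…,a_{12} = -2, 4, 12, 16, 8, -16, -48, -64, -32, 64, 192, 256, 128.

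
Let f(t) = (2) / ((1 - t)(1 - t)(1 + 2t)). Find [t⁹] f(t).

-448

The denominator gives the recurrence a_n = 3a_(n−2) − 2a_(n−3) for n ≥ 3; the numerator fixes a_0 = 2, a_1 = 0, a_2 = 6.
Iterating: 2, 0, 6, -4, 18, -24, 62, -108, 234, -448, so a_9 = -448.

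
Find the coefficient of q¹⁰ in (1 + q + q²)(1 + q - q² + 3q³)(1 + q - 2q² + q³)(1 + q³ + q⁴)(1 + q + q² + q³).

(1 + q + q²) has coefficients 1,1,1 for degrees 0…2.
(1 + q - q² + 3q³) has coefficients 1,1,-1,3,0,0,0,0,0,0,0 for degrees 0…10.
Multiplying by (1 + q - 2q² + q³) gives running coefficients 1,2,-2,1,6,-7,3,0,0,0,0 for degrees 0…10.
Multiplying by (1 + q³ + q⁴) gives running coefficients 1,2,-2,2,9,-7,2,7,-1,-4,3 for degrees 0…10.
Finally multiplying by (1 + q + q² + q³), the product of all factors after the first has coefficients 1,3,1,3,11,2,6,11,1,4,5 for degrees 0…10.
[q¹⁰] = 1·5 + 1·4 + 1·1 = 10.

10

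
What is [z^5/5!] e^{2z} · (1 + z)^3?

992

The EGF product rule gives c_5 = Σ_{k_1+k_2=5} C(5; k_1,k_2) · ∏ g_i(k_i), where e^{2z} gives (2)^k; (1+z)^3 gives the falling factorial (3)_k.
g_1(k) for k = 0…5: 1, 2, 4, 8, 16, 32.
g_2(k) for k = 0…5: 1, 3, 6, 6, 0, 0.
c_5 = Σ_k C(5,k)·g_1(k)·g_2(5−k) = 10·4·6 + 10·8·6 + 5·16·3 + 1·32·1 = 240 + 480 + 240 + 32 = 992.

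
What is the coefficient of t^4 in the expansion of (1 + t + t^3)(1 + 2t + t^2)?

(1 + t + t^3) has coefficients 1,1,0,1 for degrees 0…3.
(1 + 2t + t^2) has coefficients 1,2,1,0,0 for degrees 0…4.
[t^4] = 1·0 + 1·0 + 1·2 = 2.

2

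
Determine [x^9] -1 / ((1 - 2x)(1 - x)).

Partial fractions give a closed form: a_n = (-2)·2^n + (1)·1^n.
At n = 9: a_9 = -1023.

-1023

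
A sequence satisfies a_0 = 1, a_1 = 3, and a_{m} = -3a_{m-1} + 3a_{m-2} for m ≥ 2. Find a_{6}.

-1431

The ordinary generating function has denominator 1 + 3z - 3z^2.
Iterating the recurrence: a_0,…,a_{6} = 1, 3, -6, 27, -99, 378, -1431.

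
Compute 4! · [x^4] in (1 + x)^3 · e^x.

The EGF product rule gives c_4 = Σ_{k_1+k_2=4} C(4; k_1,k_2) · ∏ g_i(k_i), where (1+x)^3 gives the falling factorial (3)_k; e^x gives (1)^k.
g_1(k) for k = 0…4: 1, 3, 6, 6, 0.
g_2(k) for k = 0…4: 1, 1, 1, 1, 1.
c_4 = Σ_k C(4,k)·g_1(k)·g_2(4−k) = 1·1·1 + 4·3·1 + 6·6·1 + 4·6·1 = 1 + 12 + 36 + 24 = 73.

73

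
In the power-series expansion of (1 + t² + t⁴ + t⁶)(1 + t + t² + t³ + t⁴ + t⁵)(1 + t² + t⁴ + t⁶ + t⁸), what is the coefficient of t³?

3

(1 + t² + t⁴ + t⁶) has coefficients 1,0,1,0 for degrees 0…3.
(1 + t + t² + t³ + t⁴ + t⁵) has coefficients 1,1,1,1 for degrees 0…3.
Finally multiplying by (1 + t² + t⁴ + t⁶ + t⁸), the product of all factors after the first has coefficients 1,1,2,2 for degrees 0…3.
[t³] = 1·2 + 1·1 = 3.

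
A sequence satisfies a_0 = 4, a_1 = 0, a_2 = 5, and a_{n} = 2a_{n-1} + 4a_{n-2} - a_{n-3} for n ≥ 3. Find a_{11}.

88859

The ordinary generating function has denominator 1 - 2y - 4y^2 + y^3.
Iterating the recurrence: a_0,…,a_{11} = 4, 0, 5, 6, 32, 83, 288, 876, 2821, 8858, 28124, 88859.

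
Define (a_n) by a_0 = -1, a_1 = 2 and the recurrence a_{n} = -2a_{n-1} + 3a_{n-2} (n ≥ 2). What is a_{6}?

-547

The ordinary generating function has denominator 1 + 2x - 3x^2.
Iterating the recurrence: a_0,…,a_{6} = -1, 2, -7, 20, -61, 182, -547.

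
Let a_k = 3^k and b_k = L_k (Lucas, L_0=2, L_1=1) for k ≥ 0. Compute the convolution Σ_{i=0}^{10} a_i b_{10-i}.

Write out a_i and b_{10-i} for i = 0,…,10 and sum the products.
Σ = 1·123 + 3·76 + 9·47 + 27·29 + 81·18 + 243·11 + 729·7 + 2187·4 + 6561·3 + 19683·1 + 59049·2 = 177003.

177003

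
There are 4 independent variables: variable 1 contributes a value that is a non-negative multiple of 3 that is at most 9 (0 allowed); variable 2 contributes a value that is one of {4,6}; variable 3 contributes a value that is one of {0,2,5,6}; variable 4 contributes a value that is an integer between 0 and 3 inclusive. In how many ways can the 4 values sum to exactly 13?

The generating function for the choices is (1 + z³ + z⁶ + z⁹)·(z⁴ + z⁶)·(1 + z² + z⁵ + z⁶)·(1 + z + z² + z³); the count is [z¹³].
(1 + z³ + z⁶ + z⁹) has coefficients 1,0,0,1,0,0,1,0,0,1 for degrees 0…9.
(z⁴ + z⁶) has coefficients 0,0,0,0,1,0,1,0,0,0,0,0,0,0 for degrees 0…13.
Multiplying by (1 + z² + z⁵ + z⁶) gives running coefficients 0,0,0,0,1,0,2,0,1,1,1,1,1,0 for degrees 0…13.
Finally multiplying by (1 + z + z² + z³), the product of all factors after the first has coefficients 0,0,0,0,1,1,3,3,3,4,3,4,4,3 for degrees 0…13.
[z¹³] = 1·3 + 1·3 + 1·3 + 1·1 = 10.

10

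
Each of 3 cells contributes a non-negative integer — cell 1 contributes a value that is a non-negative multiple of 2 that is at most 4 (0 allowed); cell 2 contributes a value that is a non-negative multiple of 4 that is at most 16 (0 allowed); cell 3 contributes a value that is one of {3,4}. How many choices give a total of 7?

2

The generating function for the choices is (1 + z^2 + z^4)·(1 + z^4 + z^8 + z^12 + z^16)·(z^3 + z^4); the count is [z^7].
(1 + z^2 + z^4) has coefficients 1,0,1,0,1 for degrees 0…4.
(1 + z^4 + z^8 + z^12 + z^16) has coefficients 1,0,0,0,1,0,0,0 for degrees 0…7.
Finally multiplying by (z^3 + z^4), the product of all factors after the first has coefficients 0,0,0,1,1,0,0,1 for degrees 0…7.
[z^7] = 1·1 + 1·0 + 1·1 = 2.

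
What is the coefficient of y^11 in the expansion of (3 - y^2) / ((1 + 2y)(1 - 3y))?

304802

The denominator gives the recurrence a_n = a_(n−1) + 6a_(n−2) for n ≥ 3; the numerator fixes a_0 = 3, a_1 = 3, a_2 = 20.
Iterating: 3, 3, 20, 38, 158, 386, 1334, 3650, 11654, 33554, 103478, 304802, so a_11 = 304802.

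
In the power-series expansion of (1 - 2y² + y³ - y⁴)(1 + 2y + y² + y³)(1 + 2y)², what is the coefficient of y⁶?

(1 - 2y² + y³ - y⁴) has coefficients 1,0,-2,1,-1 for degrees 0…4.
(1 + 2y + y² + y³) has coefficients 1,2,1,1,0,0,0 for degrees 0…6.
Finally multiplying by (1 + 2y)², the product of all factors after the first has coefficients 1,6,13,13,8,4,0 for degrees 0…6.
[y⁶] = 1·0 − 2·8 + 1·13 − 1·13 = -16.

-16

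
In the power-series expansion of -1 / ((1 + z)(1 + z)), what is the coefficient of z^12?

-13

The denominator gives the recurrence a_n = −2a_(n−1) − a_(n−2) for n ≥ 2; the numerator fixes a_0 = -1, a_1 = 2.
Iterating: -1, 2, -3, 4, -5, 6, -7, 8, -9, 10, -11, 12, -13, so a_12 = -13.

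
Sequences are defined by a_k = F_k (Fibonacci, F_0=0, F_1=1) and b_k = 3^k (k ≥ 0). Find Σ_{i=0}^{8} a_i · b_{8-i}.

3912

Write out a_i and b_{8-i} for i = 0,…,8 and sum the products.
Σ = 0·6561 + 1·2187 + 1·729 + 2·243 + 3·81 + 5·27 + 8·9 + 13·3 + 21·1 = 3912.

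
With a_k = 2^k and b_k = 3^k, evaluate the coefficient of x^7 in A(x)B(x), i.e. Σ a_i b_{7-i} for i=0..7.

6305

This is [x^7] in the product of the two ordinary generating functions.
Σ = 1·2187 + 2·729 + 4·243 + 8·81 + 16·27 + 32·9 + 64·3 + 128·1 = 6305.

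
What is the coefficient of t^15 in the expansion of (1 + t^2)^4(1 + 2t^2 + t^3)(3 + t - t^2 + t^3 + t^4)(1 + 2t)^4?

(1 + t^2)^4 has coefficients 1,0,4,0,6,0,4,0,1 for degrees 0…8.
(1 + 2t^2 + t^3) has coefficients 1,0,2,1,0,0,0,0,0,0,0,0,0,0,0,0 for degrees 0…15.
Multiplying by (3 + t - t^2 + t^3 + t^4) gives running coefficients 3,1,5,6,0,1,3,1,0,0,0,0,0,0,0,0 for degrees 0…15.
Finally multiplying by (1 + 2t)^4, the product of all factors after the first has coefficients 3,25,85,166,248,321,283,145,112,136,80,16,0,0,0,0 for degrees 0…15.
[t^15] = 1·0 + 4·0 + 6·16 + 4·136 + 1·145 = 785.

785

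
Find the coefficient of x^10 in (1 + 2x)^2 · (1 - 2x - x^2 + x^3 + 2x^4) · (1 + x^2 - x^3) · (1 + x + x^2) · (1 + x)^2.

11

(1 + 2x)^2 has coefficients 1,4,4 for degrees 0…2.
(1 - 2x - x^2 + x^3 + 2x^4) has coefficients 1,-2,-1,1,2,0,0,0,0,0,0 for degrees 0…10.
Multiplying by (1 + x^2 - x^3) gives running coefficients 1,-2,0,-2,3,2,1,-2,0,0,0 for degrees 0…10.
Multiplying by (1 + x + x^2) gives running coefficients 1,-1,-1,-4,1,3,6,1,-1,-2,0 for degrees 0…10.
Finally multiplying by (1 + x)^2, the product of all factors after the first has coefficients 1,1,-2,-7,-8,1,13,16,7,-3,-5 for degrees 0…10.
[x^10] = 1·(-5) + 4·(-3) + 4·7 = 11.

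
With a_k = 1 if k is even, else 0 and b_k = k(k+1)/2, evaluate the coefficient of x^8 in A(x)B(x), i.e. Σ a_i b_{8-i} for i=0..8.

70

The convolution is the t^8 coefficient of A(t)B(t).
Σ = 1·36 + 0·28 + 1·21 + 0·15 + 1·10 + 0·6 + 1·3 + 0·1 + 1·0 = 70.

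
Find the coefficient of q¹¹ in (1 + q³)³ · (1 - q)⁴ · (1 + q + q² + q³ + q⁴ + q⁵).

-6

(1 + q³)³ has coefficients 1,0,0,3,0,0,3,0,0,1 for degrees 0…9.
(1 - q)⁴ has coefficients 1,-4,6,-4,1,0,0,0,0,0,0,0 for degrees 0…11.
Finally multiplying by (1 + q + q² + q³ + q⁴ + q⁵), the product of all factors after the first has coefficients 1,-3,3,-1,0,0,-1,3,-3,1,0,0 for degrees 0…11.
[q¹¹] = 1·0 + 3·(-3) + 3·0 + 1·3 = -6.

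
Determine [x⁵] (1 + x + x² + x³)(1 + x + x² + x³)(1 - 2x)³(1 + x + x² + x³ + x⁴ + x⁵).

(1 + x + x² + x³) has coefficients 1,1,1,1 for degrees 0…3.
(1 + x + x² + x³) has coefficients 1,1,1,1,0,0 for degrees 0…5.
Multiplying by (1 - 2x)³ gives running coefficients 1,-5,7,-1,-2,4 for degrees 0…5.
Finally multiplying by (1 + x + x² + x³ + x⁴ + x⁵), the product of all factors after the first has coefficients 1,-4,3,2,0,4 for degrees 0…5.
[x⁵] = 1·4 + 1·0 + 1·2 + 1·3 = 9.

9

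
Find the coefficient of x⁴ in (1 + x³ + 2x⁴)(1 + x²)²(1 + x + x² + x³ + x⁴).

(1 + x³ + 2x⁴) has coefficients 1,0,0,1,2 for degrees 0…4.
(1 + x²)² has coefficients 1,0,2,0,1 for degrees 0…4.
Finally multiplying by (1 + x + x² + x³ + x⁴), the product of all factors after the first has coefficients 1,1,3,3,4 for degrees 0…4.
[x⁴] = 1·4 + 1·1 + 2·1 = 7.

7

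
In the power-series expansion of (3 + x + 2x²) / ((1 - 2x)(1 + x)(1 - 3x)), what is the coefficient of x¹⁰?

466931

The denominator gives the recurrence a_n = 4a_(n−1) − a_(n−2) − 6a_(n−3) for n ≥ 3; the numerator fixes a_0 = 3, a_1 = 13, a_2 = 51.
Iterating: 3, 13, 51, 173, 563, 1773, 5491, 16813, 51123, 154733, 466931, so a_10 = 466931.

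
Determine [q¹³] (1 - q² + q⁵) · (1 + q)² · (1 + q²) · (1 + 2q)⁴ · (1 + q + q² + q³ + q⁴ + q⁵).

(1 - q² + q⁵) has coefficients 1,0,-1,0,0,1 for degrees 0…5.
(1 + q)² has coefficients 1,2,1,0,0,0,0,0,0,0,0,0,0,0 for degrees 0…13.
Multiplying by (1 + q²) gives running coefficients 1,2,2,2,1,0,0,0,0,0,0,0,0,0 for degrees 0…13.
Multiplying by (1 + 2q)⁴ gives running coefficients 1,10,42,98,145,152,120,64,16,0,0,0,0,0 for degrees 0…13.
Finally multiplying by (1 + q + q² + q³ + q⁴ + q⁵), the product of all factors after the first has coefficients 1,11,53,151,296,448,567,621,595,497,352,200,80,16 for degrees 0…13.
[q¹³] = 1·16 − 1·200 + 1·595 = 411.

411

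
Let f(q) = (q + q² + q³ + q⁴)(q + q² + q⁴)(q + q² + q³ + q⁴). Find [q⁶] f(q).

8

(q + q² + q³ + q⁴) has coefficients 0,1,1,1,1 for degrees 0…4.
(q + q² + q⁴) has coefficients 0,1,1,0,1,0,0 for degrees 0…6.
Finally multiplying by (q + q² + q³ + q⁴), the product of all factors after the first has coefficients 0,0,1,2,2,3,2 for degrees 0…6.
[q⁶] = 1·3 + 1·2 + 1·2 + 1·1 = 8.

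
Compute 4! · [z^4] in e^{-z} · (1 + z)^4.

The EGF product rule gives c_4 = Σ_{k_1+k_2=4} C(4; k_1,k_2) · ∏ g_i(k_i), where e^{-z} gives (-1)^k; (1+z)^4 gives the falling factorial (4)_k.
g_1(k) for k = 0…4: 1, -1, 1, -1, 1.
g_2(k) for k = 0…4: 1, 4, 12, 24, 24.
c_4 = Σ_k C(4,k)·g_1(k)·g_2(4−k) = 1·1·24 + 4·(-1)·24 + 6·1·12 + 4·(-1)·4 + 1·1·1 = 24 − 96 + 72 − 16 + 1 = -15.

-15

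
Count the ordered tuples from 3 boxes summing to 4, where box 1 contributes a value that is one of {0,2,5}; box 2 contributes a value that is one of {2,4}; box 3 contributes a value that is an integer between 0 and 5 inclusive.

3

The generating function for the choices is (1 + z^2 + z^5)·(z^2 + z^4)·(1 + z + z^2 + z^3 + z^4 + z^5); the count is [z^4].
(1 + z^2 + z^5) has coefficients 1,0,1,0,0 for degrees 0…4.
(z^2 + z^4) has coefficients 0,0,1,0,1 for degrees 0…4.
Finally multiplying by (1 + z + z^2 + z^3 + z^4 + z^5), the product of all factors after the first has coefficients 0,0,1,1,2 for degrees 0…4.
[z^4] = 1·2 + 1·1 = 3.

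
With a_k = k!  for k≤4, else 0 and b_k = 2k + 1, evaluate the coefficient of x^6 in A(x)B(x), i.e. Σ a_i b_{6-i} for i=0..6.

Write out a_i and b_{6-i} for i = 0,…,6 and sum the products.
Σ = 1·13 + 1·11 + 2·9 + 6·7 + 24·5 + 0·3 + 0·1 = 204.

204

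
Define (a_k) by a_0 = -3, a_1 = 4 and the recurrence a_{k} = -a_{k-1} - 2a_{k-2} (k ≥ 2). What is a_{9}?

The ordinary generating function has denominator 1 + x + 2x^2.
Iterating the recurrence: a_0,…,a_{9} = -3, 4, 2, -10, 6, 14, -26, -2, 54, -50.

-50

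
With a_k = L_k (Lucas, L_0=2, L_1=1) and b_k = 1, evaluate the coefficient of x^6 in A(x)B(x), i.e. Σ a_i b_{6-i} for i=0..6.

46

This is [x^6] in the product of the two ordinary generating functions.
Σ = 2·1 + 1·1 + 3·1 + 4·1 + 7·1 + 11·1 + 18·1 = 46.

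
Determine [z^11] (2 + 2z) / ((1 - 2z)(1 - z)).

12284

The denominator gives the recurrence a_n = 3a_(n−1) − 2a_(n−2) for n ≥ 2; the numerator fixes a_0 = 2, a_1 = 8.
Iterating: 2, 8, 20, 44, 92, 188, 380, 764, 1532, 3068, 6140, 12284, so a_11 = 12284.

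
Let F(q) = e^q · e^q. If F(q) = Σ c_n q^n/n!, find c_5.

The EGF product rule gives c_5 = Σ_{k_1+k_2=5} C(5; k_1,k_2) · ∏ g_i(k_i), where e^q gives (1)^k; e^q gives (1)^k.
g_1(k) for k = 0…5: 1, 1, 1, 1, 1, 1.
g_2(k) for k = 0…5: 1, 1, 1, 1, 1, 1.
c_5 = Σ_k C(5,k)·g_1(k)·g_2(5−k) = 1·1·1 + 5·1·1 + 10·1·1 + 10·1·1 + 5·1·1 + 1·1·1 = 1 + 5 + 10 + 10 + 5 + 1 = 32.

32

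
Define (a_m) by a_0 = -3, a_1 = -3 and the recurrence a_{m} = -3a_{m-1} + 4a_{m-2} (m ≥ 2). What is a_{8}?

The ordinary generating function has denominator 1 + 3q - 4q^2.
Iterating the recurrence: a_0,…,a_{8} = -3, -3, -3, -3, -3, -3, -3, -3, -3.

-3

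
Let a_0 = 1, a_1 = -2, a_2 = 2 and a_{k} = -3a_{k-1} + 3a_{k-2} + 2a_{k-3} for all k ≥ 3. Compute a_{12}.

1081522

The ordinary generating function has denominator 1 + 3t - 3t^2 - 2t^3.
Iterating the recurrence: a_0,…,a_{12} = 1, -2, 2, -10, 32, -122, 442, -1628, 5966, -21898, 80336, -294770, 1081522.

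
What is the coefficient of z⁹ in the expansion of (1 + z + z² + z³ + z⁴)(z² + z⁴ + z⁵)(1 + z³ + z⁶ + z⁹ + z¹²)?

(1 + z + z² + z³ + z⁴) has coefficients 1,1,1,1,1 for degrees 0…4.
(z² + z⁴ + z⁵) has coefficients 0,0,1,0,1,1,0,0,0,0 for degrees 0…9.
Finally multiplying by (1 + z³ + z⁶ + z⁹ + z¹²), the product of all factors after the first has coefficients 0,0,1,0,1,2,0,1,2,0 for degrees 0…9.
[z⁹] = 1·0 + 1·2 + 1·1 + 1·0 + 1·2 = 5.

5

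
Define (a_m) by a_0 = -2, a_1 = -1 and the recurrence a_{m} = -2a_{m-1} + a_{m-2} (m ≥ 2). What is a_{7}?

The ordinary generating function has denominator 1 + 2t - t^2.
Iterating the recurrence: a_0,…,a_{7} = -2, -1, 0, -1, 2, -5, 12, -29.

-29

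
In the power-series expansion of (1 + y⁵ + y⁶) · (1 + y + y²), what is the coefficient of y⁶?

2

(1 + y⁵ + y⁶) has coefficients 1,0,0,0,0,1,1 for degrees 0…6.
(1 + y + y²) has coefficients 1,1,1,0,0,0,0 for degrees 0…6.
[y⁶] = 1·0 + 1·1 + 1·1 = 2.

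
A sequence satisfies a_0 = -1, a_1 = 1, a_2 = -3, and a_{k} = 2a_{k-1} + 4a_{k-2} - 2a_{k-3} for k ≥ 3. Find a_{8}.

The ordinary generating function has denominator 1 - 2y - 4y^2 + 2y^3.
Iterating the recurrence: a_0,…,a_{8} = -1, 1, -3, 0, -14, -22, -100, -260, -876.

-876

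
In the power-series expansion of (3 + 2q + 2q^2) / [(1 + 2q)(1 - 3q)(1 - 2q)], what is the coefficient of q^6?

The denominator gives the recurrence a_n = 3a_(n−1) + 4a_(n−2) − 12a_(n−3) for n ≥ 3; the numerator fixes a_0 = 3, a_1 = 11, a_2 = 47.
Iterating: 3, 11, 47, 149, 503, 1541, 4847, so a_6 = 4847.

4847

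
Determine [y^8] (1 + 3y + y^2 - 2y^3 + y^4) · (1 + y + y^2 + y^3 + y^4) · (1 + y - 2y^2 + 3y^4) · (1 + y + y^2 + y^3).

37

(1 + 3y + y^2 - 2y^3 + y^4) has coefficients 1,3,1,-2,1 for degrees 0…4.
(1 + y + y^2 + y^3 + y^4) has coefficients 1,1,1,1,1,0,0,0,0 for degrees 0…8.
Multiplying by (1 + y - 2y^2 + 3y^4) gives running coefficients 1,2,0,0,3,2,1,3,3 for degrees 0…8.
Finally multiplying by (1 + y + y^2 + y^3), the product of all factors after the first has coefficients 1,3,3,3,5,5,6,9,9 for degrees 0…8.
[y^8] = 1·9 + 3·9 + 1·6 − 2·5 + 1·5 = 37.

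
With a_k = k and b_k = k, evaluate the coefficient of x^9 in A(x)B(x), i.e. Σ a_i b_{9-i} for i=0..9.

120

This is [x^9] in the product of the two ordinary generating functions.
Σ = 0·9 + 1·8 + 2·7 + 3·6 + 4·5 + 5·4 + 6·3 + 7·2 + 8·1 + 9·0 = 120.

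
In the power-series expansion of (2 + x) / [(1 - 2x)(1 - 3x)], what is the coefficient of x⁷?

14669

The denominator gives the recurrence a_n = 5a_(n−1) − 6a_(n−2) for n ≥ 2; the numerator fixes a_0 = 2, a_1 = 11.
Iterating: 2, 11, 43, 149, 487, 1541, 4783, 14669, so a_7 = 14669.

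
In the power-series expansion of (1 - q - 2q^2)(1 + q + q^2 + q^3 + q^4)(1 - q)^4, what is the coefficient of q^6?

4

(1 - q - 2q^2) has coefficients 1,-1,-2 for degrees 0…2.
(1 + q + q^2 + q^3 + q^4) has coefficients 1,1,1,1,1,0,0 for degrees 0…6.
Finally multiplying by (1 - q)^4, the product of all factors after the first has coefficients 1,-3,3,-1,0,-1,3 for degrees 0…6.
[q^6] = 1·3 − 1·(-1) − 2·0 = 4.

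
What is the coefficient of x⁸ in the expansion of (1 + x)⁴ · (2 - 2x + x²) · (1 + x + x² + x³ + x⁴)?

(1 + x)⁴ has coefficients 1,4,6,4,1 for degrees 0…4.
(2 - 2x + x²) has coefficients 2,-2,1,0,0,0,0,0,0 for degrees 0…8.
Finally multiplying by (1 + x + x² + x³ + x⁴), the product of all factors after the first has coefficients 2,0,1,1,1,-1,1,0,0 for degrees 0…8.
[x⁸] = 1·0 + 4·0 + 6·1 + 4·(-1) + 1·1 = 3.

3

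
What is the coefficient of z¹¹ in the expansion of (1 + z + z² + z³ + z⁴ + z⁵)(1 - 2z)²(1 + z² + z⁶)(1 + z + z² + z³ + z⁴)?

10

(1 + z + z² + z³ + z⁴ + z⁵) has coefficients 1,1,1,1,1,1 for degrees 0…5.
(1 - 2z)² has coefficients 1,-4,4,0,0,0,0,0,0,0,0,0 for degrees 0…11.
Multiplying by (1 + z² + z⁶) gives running coefficients 1,-4,5,-4,4,0,1,-4,4,0,0,0 for degrees 0…11.
Finally multiplying by (1 + z + z² + z³ + z⁴), the product of all factors after the first has coefficients 1,-3,2,-2,2,1,6,-3,5,1,1,0 for degrees 0…11.
[z¹¹] = 1·0 + 1·1 + 1·1 + 1·5 + 1·(-3) + 1·6 = 10.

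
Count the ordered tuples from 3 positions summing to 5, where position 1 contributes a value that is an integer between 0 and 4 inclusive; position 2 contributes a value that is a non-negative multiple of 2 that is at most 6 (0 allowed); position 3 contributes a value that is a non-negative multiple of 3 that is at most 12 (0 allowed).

The generating function for the choices is (1 + q + q² + q³ + q⁴)·(1 + q² + q⁴ + q⁶)·(1 + q³ + q⁶ + q⁹ + q¹²); the count is [q⁵].
(1 + q + q² + q³ + q⁴) has coefficients 1,1,1,1,1 for degrees 0…4.
(1 + q² + q⁴ + q⁶) has coefficients 1,0,1,0,1,0 for degrees 0…5.
Finally multiplying by (1 + q³ + q⁶ + q⁹ + q¹²), the product of all factors after the first has coefficients 1,0,1,1,1,1 for degrees 0…5.
[q⁵] = 1·1 + 1·1 + 1·1 + 1·1 + 1·0 = 4.

4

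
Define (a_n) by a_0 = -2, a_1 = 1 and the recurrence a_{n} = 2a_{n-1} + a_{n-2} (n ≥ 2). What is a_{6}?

The ordinary generating function has denominator 1 - 2q - q^2.
Iterating the recurrence: a_0,…,a_{6} = -2, 1, 0, 1, 2, 5, 12.

12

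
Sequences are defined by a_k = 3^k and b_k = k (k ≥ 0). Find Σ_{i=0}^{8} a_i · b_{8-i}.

Write out a_i and b_{8-i} for i = 0,…,8 and sum the products.
Σ = 1·8 + 3·7 + 9·6 + 27·5 + 81·4 + 243·3 + 729·2 + 2187·1 + 6561·0 = 4916.

4916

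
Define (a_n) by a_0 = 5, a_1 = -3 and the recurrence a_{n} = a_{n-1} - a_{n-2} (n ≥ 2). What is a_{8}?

The ordinary generating function has denominator 1 - z + z^2.
Iterating the recurrence: a_0,…,a_{8} = 5, -3, -8, -5, 3, 8, 5, -3, -8.

-8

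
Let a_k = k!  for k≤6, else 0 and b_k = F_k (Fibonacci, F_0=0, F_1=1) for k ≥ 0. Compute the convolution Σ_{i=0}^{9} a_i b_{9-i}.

Write out a_i and b_{9-i} for i = 0,…,9 and sum the products.
Σ = 1·34 + 1·21 + 2·13 + 6·8 + 24·5 + 120·3 + 720·2 + 0·1 + 0·1 + 0·0 = 2049.

2049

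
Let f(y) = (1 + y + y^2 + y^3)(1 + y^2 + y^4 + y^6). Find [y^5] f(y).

(1 + y + y^2 + y^3) has coefficients 1,1,1,1 for degrees 0…3.
(1 + y^2 + y^4 + y^6) has coefficients 1,0,1,0,1,0 for degrees 0…5.
[y^5] = 1·0 + 1·1 + 1·0 + 1·1 = 2.

2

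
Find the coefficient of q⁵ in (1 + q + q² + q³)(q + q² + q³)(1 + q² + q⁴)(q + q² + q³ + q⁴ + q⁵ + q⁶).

(1 + q + q² + q³) has coefficients 1,1,1,1 for degrees 0…3.
(q + q² + q³) has coefficients 0,1,1,1,0,0 for degrees 0…5.
Multiplying by (1 + q² + q⁴) gives running coefficients 0,1,1,2,1,2 for degrees 0…5.
Finally multiplying by (q + q² + q³ + q⁴ + q⁵ + q⁶), the product of all factors after the first has coefficients 0,0,1,2,4,5 for degrees 0…5.
[q⁵] = 1·5 + 1·4 + 1·2 + 1·1 = 12.

12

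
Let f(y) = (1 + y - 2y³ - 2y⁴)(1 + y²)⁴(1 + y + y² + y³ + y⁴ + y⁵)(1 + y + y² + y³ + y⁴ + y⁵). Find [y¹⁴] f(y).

(1 + y - 2y³ - 2y⁴) has coefficients 1,1,0,-2,-2 for degrees 0…4.
(1 + y²)⁴ has coefficients 1,0,4,0,6,0,4,0,1,0,0,0,0,0,0 for degrees 0…14.
Multiplying by (1 + y + y² + y³ + y⁴ + y⁵) gives running coefficients 1,1,5,5,11,11,14,14,11,11,5,5,1,1,0 for degrees 0…14.
Finally multiplying by (1 + y + y² + y³ + y⁴ + y⁵), the product of all factors after the first has coefficients 1,2,7,12,23,34,47,60,66,72,66,60,47,34,23 for degrees 0…14.
[y¹⁴] = 1·23 + 1·34 − 2·60 − 2·66 = -195.

-195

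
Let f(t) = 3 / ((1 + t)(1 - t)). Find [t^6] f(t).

3

Partial fractions give a closed form: a_n = (3/2)·(-1)^n + (3/2)·1^n.
At n = 6: a_6 = 3.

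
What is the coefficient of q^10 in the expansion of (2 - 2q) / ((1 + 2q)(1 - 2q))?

Partial fractions give a closed form: a_n = (3/2)·(-2)^n + (1/2)·2^n.
At n = 10: a_10 = 2048.

2048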